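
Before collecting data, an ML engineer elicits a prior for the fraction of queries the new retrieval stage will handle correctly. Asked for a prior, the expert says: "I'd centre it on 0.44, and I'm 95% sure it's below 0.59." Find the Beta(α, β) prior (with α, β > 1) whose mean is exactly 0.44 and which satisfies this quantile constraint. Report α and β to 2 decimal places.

With mean 0.44 fixed, write α = 0.44s, β = 0.56s where s = α+β.
Need P(θ < 0.59) = 0.95 under Beta(0.44s, 0.56s). Normal approximation: (q−m)/√(m(1−m)/s) ≈ z_{0.95} = 1.64, so s ≈ 0.44·0.56·(1.64)²/(0.59−0.44)² = 29.6.
At s = 29.6: P(θ<0.59) ≈ 0.950. Adjusting to match 0.95 gives s ≈ 29.68.
So α = 0.44·29.68 ≈ 13.06, β = 0.56·29.68 ≈ 16.62.

α ≈ 13.06, β ≈ 16.62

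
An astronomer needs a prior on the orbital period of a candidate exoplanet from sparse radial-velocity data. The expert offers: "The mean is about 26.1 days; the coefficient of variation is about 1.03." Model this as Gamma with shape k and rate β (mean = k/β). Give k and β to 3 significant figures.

k ≈ 0.943, β ≈ 0.0361

For Gamma(k, rate β): mean = k/β, variance = k/β², so CV = 1/√k.
CV = 1.03, hence k = 1/CV² = 0.943.
Then β = k/mean = 0.943/26.1 = 0.0361.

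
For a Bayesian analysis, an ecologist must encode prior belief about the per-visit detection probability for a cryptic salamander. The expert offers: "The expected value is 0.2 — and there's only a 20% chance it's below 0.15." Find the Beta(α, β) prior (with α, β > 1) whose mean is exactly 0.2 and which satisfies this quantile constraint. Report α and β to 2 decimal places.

With mean 0.2 fixed, write α = 0.2s, β = 0.8s where s = α+β.
Need P(θ < 0.15) = 0.2 under Beta(0.2s, 0.8s). Normal approximation: (q−m)/√(m(1−m)/s) ≈ z_{0.2} = -0.842, so s ≈ 0.2·0.8·(-0.842)²/(0.15−0.2)² = 45.3.
At s = 45.3: P(θ<0.15) ≈ 0.205. Adjusting to match 0.2 gives s ≈ 46.92.
So α = 0.2·46.92 ≈ 9.38, β = 0.8·46.92 ≈ 37.54.

α ≈ 9.38, β ≈ 37.54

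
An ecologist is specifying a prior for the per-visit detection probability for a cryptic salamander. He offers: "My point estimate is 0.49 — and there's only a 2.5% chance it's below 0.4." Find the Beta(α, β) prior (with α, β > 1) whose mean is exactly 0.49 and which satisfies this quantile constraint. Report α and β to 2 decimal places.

With mean 0.49 fixed, write α = 0.49s, β = 0.51s where s = α+β.
Need P(θ < 0.4) = 0.025 under Beta(0.49s, 0.51s). Normal approximation: (q−m)/√(m(1−m)/s) ≈ z_{0.025} = -1.96, so s ≈ 0.49·0.51·(-1.96)²/(0.4−0.49)² = 118.5.
At s = 118.5: P(θ<0.4) ≈ 0.024. Adjusting to match 0.025 gives s ≈ 116.66.
So α = 0.49·116.66 ≈ 57.16, β = 0.51·116.66 ≈ 59.49.

α ≈ 57.16, β ≈ 59.49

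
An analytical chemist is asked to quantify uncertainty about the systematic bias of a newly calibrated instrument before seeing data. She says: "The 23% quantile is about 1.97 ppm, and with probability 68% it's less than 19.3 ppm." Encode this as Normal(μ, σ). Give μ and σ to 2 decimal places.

For Normal(μ,σ), the p-quantile is μ + z_p·σ. Here z_{0.23} = -0.7388, z_{0.68} = 0.4677.
So 1.97 = μ − 0.7388σ and 19.3 = μ + 0.4677σ.
Subtracting: σ = (19.3 − 1.97)/(0.4677 − (-0.7388)) = 14.36.
Then μ = 1.97 − (-0.7388)·14.36 = 12.58.

μ = 12.58, σ = 14.36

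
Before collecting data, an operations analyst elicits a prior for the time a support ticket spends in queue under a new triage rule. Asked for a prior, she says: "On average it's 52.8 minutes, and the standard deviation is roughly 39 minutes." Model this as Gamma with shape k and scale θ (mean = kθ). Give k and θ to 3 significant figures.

k ≈ 1.83, θ ≈ 28.8

For Gamma(k, scale θ): mean = kθ, variance = kθ², so CV = 1/√k.
CV = SD/mean = 39/52.8 = 0.7386, hence k = 1/CV² = 1.83.
Then θ = mean/k = 52.8/1.83 = 28.8.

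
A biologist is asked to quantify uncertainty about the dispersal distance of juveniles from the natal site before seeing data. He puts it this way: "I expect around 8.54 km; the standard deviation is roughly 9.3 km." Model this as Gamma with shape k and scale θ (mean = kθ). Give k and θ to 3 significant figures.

For Gamma(k, scale θ): mean = kθ, variance = kθ², so CV = 1/√k.
CV = SD/mean = 9.3/8.54 = 1.089, hence k = 1/CV² = 0.843.
Then θ = mean/k = 8.54/0.843 = 10.1.

k ≈ 0.843, θ ≈ 10.1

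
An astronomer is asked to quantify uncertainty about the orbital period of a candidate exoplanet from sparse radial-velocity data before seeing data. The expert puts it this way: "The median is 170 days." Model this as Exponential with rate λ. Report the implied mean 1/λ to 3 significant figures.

mean ≈ 245 days

Exponential median = ln 2 / λ, so λ = ln 2 / 170.0 = 0.00408.
Mean = 1/λ = 245 days.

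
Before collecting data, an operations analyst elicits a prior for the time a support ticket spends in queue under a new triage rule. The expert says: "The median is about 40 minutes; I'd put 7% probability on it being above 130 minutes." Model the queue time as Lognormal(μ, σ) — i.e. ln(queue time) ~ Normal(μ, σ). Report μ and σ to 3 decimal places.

μ ≈ 3.689, σ ≈ 0.799

If T ~ Lognormal(μ,σ) then ln T ~ Normal(μ,σ), so the p-quantile of ln T is μ + z_p·σ.
ln(40) = 3.689 and ln(130) = 4.868; z_{0.5} = 0, z_{0.93} = 1.476.
σ = (4.868 − 3.689)/(1.476 − (0)) = 0.799.
μ = 3.689 − (0)·0.799 = 3.689.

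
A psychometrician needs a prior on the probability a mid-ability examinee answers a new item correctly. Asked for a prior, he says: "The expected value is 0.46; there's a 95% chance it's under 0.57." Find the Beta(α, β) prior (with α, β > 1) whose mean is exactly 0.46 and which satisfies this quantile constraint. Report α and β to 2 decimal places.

α ≈ 25.54, β ≈ 29.98

With mean 0.46 fixed, write α = 0.46s, β = 0.54s where s = α+β.
Need P(θ < 0.57) = 0.95 under Beta(0.46s, 0.54s). Normal approximation: (q−m)/√(m(1−m)/s) ≈ z_{0.95} = 1.64, so s ≈ 0.46·0.54·(1.64)²/(0.57−0.46)² = 55.5.
At s = 55.5: P(θ<0.57) ≈ 0.950. Adjusting to match 0.95 gives s ≈ 55.51.
So α = 0.46·55.51 ≈ 25.54, β = 0.54·55.51 ≈ 29.98.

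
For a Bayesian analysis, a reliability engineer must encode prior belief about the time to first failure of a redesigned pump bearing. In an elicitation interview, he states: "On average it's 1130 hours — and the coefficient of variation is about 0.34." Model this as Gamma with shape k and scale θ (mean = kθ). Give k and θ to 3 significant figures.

For Gamma(k, scale θ): mean = kθ, variance = kθ², so CV = 1/√k.
CV = 0.34, hence k = 1/CV² = 8.65.
Then θ = mean/k = 1130/8.65 = 131.

k ≈ 8.65, θ ≈ 131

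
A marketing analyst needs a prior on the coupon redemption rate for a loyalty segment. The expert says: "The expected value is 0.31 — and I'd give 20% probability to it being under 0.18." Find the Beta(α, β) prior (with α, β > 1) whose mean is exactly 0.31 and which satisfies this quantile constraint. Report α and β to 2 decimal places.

With mean 0.31 fixed, write α = 0.31s, β = 0.69s where s = α+β.
Need P(θ < 0.18) = 0.2 under Beta(0.31s, 0.69s). Normal approximation: (q−m)/√(m(1−m)/s) ≈ z_{0.2} = -0.842, so s ≈ 0.31·0.69·(-0.842)²/(0.18−0.31)² = 9.0.
At s = 9.0: P(θ<0.18) ≈ 0.206. Adjusting to match 0.2 gives s ≈ 9.30.
So α = 0.31·9.30 ≈ 2.88, β = 0.69·9.30 ≈ 6.42.

α ≈ 2.88, β ≈ 6.42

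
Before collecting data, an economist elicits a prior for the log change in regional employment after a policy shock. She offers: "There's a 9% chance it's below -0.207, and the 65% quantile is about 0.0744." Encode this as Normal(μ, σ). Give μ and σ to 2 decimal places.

μ = 0.01, σ = 0.16

For Normal(μ,σ), the p-quantile is μ + z_p·σ. Here z_{0.09} = -1.341, z_{0.65} = 0.3853.
So -0.207 = μ − 1.341σ and 0.0744 = μ + 0.3853σ.
Subtracting: σ = (0.0744 − -0.207)/(0.3853 − (-1.341)) = 0.16.
Then μ = -0.207 − (-1.341)·0.16 = 0.01.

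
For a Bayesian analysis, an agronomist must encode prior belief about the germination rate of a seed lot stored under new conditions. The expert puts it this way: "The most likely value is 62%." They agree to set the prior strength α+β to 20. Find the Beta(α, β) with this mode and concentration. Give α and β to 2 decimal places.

For α,β > 1 the Beta mode is (α−1)/(α+β−2). With α+β = 20, the mode is (α−1)/18.
Set (α−1)/18 = 0.62 → α = 1 + 0.62·18 = 12.16.
β = 20 − α = 7.84.

α = 12.16, β = 7.84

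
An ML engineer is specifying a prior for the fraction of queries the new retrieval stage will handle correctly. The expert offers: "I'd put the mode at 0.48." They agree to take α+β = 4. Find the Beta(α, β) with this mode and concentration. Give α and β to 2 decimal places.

α = 1.96, β = 2.04

For α,β > 1 the Beta mode is (α−1)/(α+β−2). With α+β = 4, the mode is (α−1)/2.
Set (α−1)/2 = 0.48 → α = 1 + 0.48·2 = 1.96.
β = 4 − α = 2.04.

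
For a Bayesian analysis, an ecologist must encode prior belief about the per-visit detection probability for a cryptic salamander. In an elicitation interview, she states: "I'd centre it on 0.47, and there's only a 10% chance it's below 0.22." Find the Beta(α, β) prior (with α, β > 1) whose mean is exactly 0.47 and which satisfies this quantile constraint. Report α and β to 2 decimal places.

With mean 0.47 fixed, write α = 0.47s, β = 0.53s where s = α+β.
Need P(θ < 0.22) = 0.1 under Beta(0.47s, 0.53s). Normal approximation: (q−m)/√(m(1−m)/s) ≈ z_{0.1} = -1.28, so s ≈ 0.47·0.53·(-1.28)²/(0.22−0.47)² = 6.5.
At s = 6.5: P(θ<0.22) ≈ 0.090. Adjusting to match 0.1 gives s ≈ 6.01.
So α = 0.47·6.01 ≈ 2.82, β = 0.53·6.01 ≈ 3.18.

α ≈ 2.82, β ≈ 3.18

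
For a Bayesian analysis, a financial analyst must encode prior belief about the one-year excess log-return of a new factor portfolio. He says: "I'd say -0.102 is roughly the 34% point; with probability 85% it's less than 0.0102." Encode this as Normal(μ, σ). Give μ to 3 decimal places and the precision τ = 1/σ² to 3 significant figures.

μ = -0.070, τ = 167

The p-quantile of Normal(μ,σ) is μ + z_p·σ, with z_{0.34} = -0.4125 and z_{0.85} = 1.036.
Eliminate σ: μ = (z₂·x₁ − z₁·x₂)/(z₂ − z₁) = (1.036·-0.102 − (-0.4125)·0.0102)/1.449 = -0.070.
Then σ = (x₂ − x₁)/(z₂ − z₁) = (0.0102 − -0.102)/1.449 = 0.077.
Precision τ = 1/σ² = 1/0.07744² = 167.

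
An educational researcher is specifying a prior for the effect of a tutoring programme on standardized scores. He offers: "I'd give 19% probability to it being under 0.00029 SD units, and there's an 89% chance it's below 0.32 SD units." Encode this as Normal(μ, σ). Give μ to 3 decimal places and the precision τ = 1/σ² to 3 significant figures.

For Normal(μ,σ), the p-quantile is μ + z_p·σ. Here z_{0.19} = -0.8779, z_{0.89} = 1.227.
So 0.00029 = μ − 0.8779σ and 0.32 = μ + 1.227σ.
Subtracting: σ = (0.32 − 0.00029)/(1.227 − (-0.8779)) = 0.152.
Then μ = 0.00029 − (-0.8779)·0.152 = 0.134.
Precision τ = 1/σ² = 1/0.1519² = 43.3.

μ = 0.134, τ = 43.3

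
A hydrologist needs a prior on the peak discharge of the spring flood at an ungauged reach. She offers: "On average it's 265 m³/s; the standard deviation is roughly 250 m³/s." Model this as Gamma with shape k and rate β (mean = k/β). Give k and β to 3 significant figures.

k ≈ 1.12, β ≈ 0.00424

For Gamma(k, rate β): mean = k/β, variance = k/β², so CV = 1/√k.
CV = SD/mean = 250/265 = 0.9434, hence k = 1/CV² = 1.12.
Then β = k/mean = 1.12/265 = 0.00424.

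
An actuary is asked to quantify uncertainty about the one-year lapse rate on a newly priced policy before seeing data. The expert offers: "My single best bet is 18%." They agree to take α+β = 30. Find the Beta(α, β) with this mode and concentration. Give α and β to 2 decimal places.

For α,β > 1 the Beta mode is (α−1)/(α+β−2). With α+β = 30, the mode is (α−1)/28.
Set (α−1)/28 = 0.18 → α = 1 + 0.18·28 = 6.04.
β = 30 − α = 23.96.

α = 6.04, β = 23.96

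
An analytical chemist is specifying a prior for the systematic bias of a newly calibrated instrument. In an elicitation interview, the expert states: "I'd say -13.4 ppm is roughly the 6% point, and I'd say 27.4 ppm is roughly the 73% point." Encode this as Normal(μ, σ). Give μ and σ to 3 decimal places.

μ = 15.865, σ = 18.823

The p-quantile of Normal(μ,σ) is μ + z_p·σ, with z_{0.06} = -1.555 and z_{0.73} = 0.6128.
Eliminate σ: μ = (z₂·x₁ − z₁·x₂)/(z₂ − z₁) = (0.6128·-13.4 − (-1.555)·27.4)/2.168 = 15.865.
Then σ = (x₂ − x₁)/(z₂ − z₁) = (27.4 − -13.4)/2.168 = 18.823.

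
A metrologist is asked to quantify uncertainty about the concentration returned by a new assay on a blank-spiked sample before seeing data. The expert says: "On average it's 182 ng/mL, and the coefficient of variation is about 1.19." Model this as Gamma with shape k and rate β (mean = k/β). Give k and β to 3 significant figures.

For Gamma(k, rate β): mean = k/β, variance = k/β², so CV = 1/√k.
CV = 1.19, hence k = 1/CV² = 0.706.
Then β = k/mean = 0.706/182 = 0.00388.

k ≈ 0.706, β ≈ 0.00388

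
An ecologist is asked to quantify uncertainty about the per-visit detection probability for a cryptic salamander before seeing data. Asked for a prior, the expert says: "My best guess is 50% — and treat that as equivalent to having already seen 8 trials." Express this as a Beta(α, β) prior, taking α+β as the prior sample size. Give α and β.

Under the effective-sample-size interpretation, Beta(α, β) has prior mean α/(α+β) and prior sample size α+β.
So α+β = 8 and α/(α+β) = 0.5, giving α = 0.5·8 = 4 and β = 8 − 4 = 4.

α = 4, β = 4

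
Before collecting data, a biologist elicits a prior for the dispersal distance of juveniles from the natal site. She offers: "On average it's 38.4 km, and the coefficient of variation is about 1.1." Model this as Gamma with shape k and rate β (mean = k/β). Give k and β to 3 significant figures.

k ≈ 0.826, β ≈ 0.0215

For Gamma(k, rate β): mean = k/β, variance = k/β², so CV = 1/√k.
CV = 1.1, hence k = 1/CV² = 0.826.
Then β = k/mean = 0.826/38.4 = 0.0215.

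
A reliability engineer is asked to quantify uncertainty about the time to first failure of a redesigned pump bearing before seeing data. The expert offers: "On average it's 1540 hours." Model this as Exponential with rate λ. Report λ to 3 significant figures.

Exponential mean = 1/λ, so λ = 1/1540.0 = 0.000649.

λ ≈ 0.000649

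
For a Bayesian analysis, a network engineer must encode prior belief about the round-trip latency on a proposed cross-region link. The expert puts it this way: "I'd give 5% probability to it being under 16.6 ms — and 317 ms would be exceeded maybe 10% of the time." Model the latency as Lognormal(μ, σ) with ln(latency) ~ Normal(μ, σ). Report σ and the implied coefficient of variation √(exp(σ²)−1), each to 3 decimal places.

σ ≈ 1.008, CV ≈ 1.327

If T ~ Lognormal(μ,σ) then ln T ~ Normal(μ,σ), so the p-quantile of ln T is μ + z_p·σ.
ln(16.6) = 2.809 and ln(317) = 5.759; z_{0.05} = -1.645, z_{0.9} = 1.282.
σ = (5.759 − 2.809)/(1.282 − (-1.645)) = 1.008.
μ = 2.809 − (-1.645)·1.008 = 4.467.
CV = √(exp(σ²)−1) = √(exp(1.0158)−1) = 1.327.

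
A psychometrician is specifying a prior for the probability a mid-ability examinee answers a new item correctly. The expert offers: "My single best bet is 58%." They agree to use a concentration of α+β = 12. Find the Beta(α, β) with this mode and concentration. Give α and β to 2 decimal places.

For α,β > 1 the Beta mode is (α−1)/(α+β−2). With α+β = 12, the mode is (α−1)/10.
Set (α−1)/10 = 0.58 → α = 1 + 0.58·10 = 6.80.
β = 12 − α = 5.20.

α = 6.80, β = 5.20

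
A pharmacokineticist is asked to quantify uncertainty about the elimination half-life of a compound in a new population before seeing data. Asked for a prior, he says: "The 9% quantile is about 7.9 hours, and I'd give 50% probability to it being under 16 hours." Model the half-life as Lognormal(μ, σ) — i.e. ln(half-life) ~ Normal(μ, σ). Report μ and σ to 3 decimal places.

If T ~ Lognormal(μ,σ) then ln T ~ Normal(μ,σ), so the p-quantile of ln T is μ + z_p·σ.
ln(7.9) = 2.067 and ln(16) = 2.773; z_{0.09} = -1.341, z_{0.5} = 0.
σ = (2.773 − 2.067)/(0 − (-1.341)) = 0.526.
μ = 2.067 − (-1.341)·0.526 = 2.773.

μ ≈ 2.773, σ ≈ 0.526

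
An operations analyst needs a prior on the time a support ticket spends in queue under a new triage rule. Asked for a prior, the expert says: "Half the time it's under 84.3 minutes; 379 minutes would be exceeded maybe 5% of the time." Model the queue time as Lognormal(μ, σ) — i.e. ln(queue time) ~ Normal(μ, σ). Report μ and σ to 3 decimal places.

μ ≈ 4.434, σ ≈ 0.914

If T ~ Lognormal(μ,σ) then ln T ~ Normal(μ,σ), so the p-quantile of ln T is μ + z_p·σ.
ln(84.3) = 4.434 and ln(379) = 5.938; z_{0.5} = 0, z_{0.95} = 1.645.
σ = (5.938 − 4.434)/(1.645 − (0)) = 0.914.
μ = 4.434 − (0)·0.914 = 4.434.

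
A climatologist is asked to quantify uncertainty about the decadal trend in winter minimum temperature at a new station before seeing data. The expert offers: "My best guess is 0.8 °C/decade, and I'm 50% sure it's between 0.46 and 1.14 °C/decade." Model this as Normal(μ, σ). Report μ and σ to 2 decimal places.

A symmetric 50% interval runs μ ± z·σ with z = 0.6745.
Half-width = 0.34, so σ = 0.34/0.6745 = 0.50.
μ is the stated best guess, 0.80.

μ = 0.80, σ = 0.50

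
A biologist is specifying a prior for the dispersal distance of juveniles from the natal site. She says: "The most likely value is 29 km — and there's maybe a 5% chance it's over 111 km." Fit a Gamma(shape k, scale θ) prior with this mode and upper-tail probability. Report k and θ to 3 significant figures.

Gamma(k,θ) with k>1 has mode (k−1)θ, so θ = 29/(k−1).
Need P(X < 111) = 0.95 with θ tied to k this way. Start at k = 2, θ = 29: P(X<111) ≈ 0.895.
Too low — raise k to concentrate. Iterating converges to k ≈ 2.41.
Then θ = 29/(2.41−1) ≈ 20.6.

k ≈ 2.41, θ ≈ 20.6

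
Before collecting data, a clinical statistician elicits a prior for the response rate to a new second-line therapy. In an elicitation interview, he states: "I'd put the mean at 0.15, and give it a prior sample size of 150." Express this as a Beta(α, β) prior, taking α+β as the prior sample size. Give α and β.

Under the effective-sample-size interpretation, Beta(α, β) has prior mean α/(α+β) and prior sample size α+β.
So α+β = 150 and α/(α+β) = 0.15, giving α = 0.15·150 = 22.5 and β = 150 − 22.5 = 127.5.

α = 22.5, β = 127.5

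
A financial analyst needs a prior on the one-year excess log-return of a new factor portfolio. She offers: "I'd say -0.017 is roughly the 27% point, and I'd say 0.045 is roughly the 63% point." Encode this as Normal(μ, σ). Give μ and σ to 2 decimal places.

μ = 0.02, σ = 0.07

The p-quantile of Normal(μ,σ) is μ + z_p·σ, with z_{0.27} = -0.6128 and z_{0.63} = 0.3319.
Eliminate σ: μ = (z₂·x₁ − z₁·x₂)/(z₂ − z₁) = (0.3319·-0.017 − (-0.6128)·0.045)/0.9447 = 0.02.
Then σ = (x₂ − x₁)/(z₂ − z₁) = (0.045 − -0.017)/0.9447 = 0.07.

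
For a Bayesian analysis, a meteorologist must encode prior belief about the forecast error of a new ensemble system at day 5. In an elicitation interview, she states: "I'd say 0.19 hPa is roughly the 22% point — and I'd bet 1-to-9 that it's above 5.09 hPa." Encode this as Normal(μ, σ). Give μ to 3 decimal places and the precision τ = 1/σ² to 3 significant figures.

μ = 2.032, τ = 0.176

For Normal(μ,σ), the p-quantile is μ + z_p·σ. Here z_{0.22} = -0.7722, z_{0.9} = 1.282.
So 0.19 = μ − 0.7722σ and 5.09 = μ + 1.282σ.
Subtracting: σ = (5.09 − 0.19)/(1.282 − (-0.7722)) = 2.386.
Then μ = 0.19 − (-0.7722)·2.386 = 2.032.
Precision τ = 1/σ² = 1/2.386² = 0.176.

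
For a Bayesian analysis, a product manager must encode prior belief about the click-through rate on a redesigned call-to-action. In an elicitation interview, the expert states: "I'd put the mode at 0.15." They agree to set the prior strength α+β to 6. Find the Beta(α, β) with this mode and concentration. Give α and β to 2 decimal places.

For α,β > 1 the Beta mode is (α−1)/(α+β−2). With α+β = 6, the mode is (α−1)/4.
Set (α−1)/4 = 0.15 → α = 1 + 0.15·4 = 1.60.
β = 6 − α = 4.40.

α = 1.60, β = 4.40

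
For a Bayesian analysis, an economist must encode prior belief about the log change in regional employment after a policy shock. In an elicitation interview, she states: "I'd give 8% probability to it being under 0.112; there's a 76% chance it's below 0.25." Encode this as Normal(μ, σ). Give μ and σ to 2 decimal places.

The p-quantile of Normal(μ,σ) is μ + z_p·σ, with z_{0.08} = -1.405 and z_{0.76} = 0.7063.
Eliminate σ: μ = (z₂·x₁ − z₁·x₂)/(z₂ − z₁) = (0.7063·0.112 − (-1.405)·0.25)/2.111 = 0.20.
Then σ = (x₂ − x₁)/(z₂ − z₁) = (0.25 − 0.112)/2.111 = 0.07.

μ = 0.20, σ = 0.07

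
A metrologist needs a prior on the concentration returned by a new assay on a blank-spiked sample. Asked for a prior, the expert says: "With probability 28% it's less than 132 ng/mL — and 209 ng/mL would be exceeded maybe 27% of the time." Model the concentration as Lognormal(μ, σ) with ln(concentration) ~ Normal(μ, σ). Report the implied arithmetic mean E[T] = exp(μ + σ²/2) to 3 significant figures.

E[T] ≈ 178 ng/mL

If T ~ Lognormal(μ,σ) then ln T ~ Normal(μ,σ), so the p-quantile of ln T is μ + z_p·σ.
ln(132) = 4.883 and ln(209) = 5.342; z_{0.28} = -0.5828, z_{0.73} = 0.6128.
σ = (5.342 − 4.883)/(0.6128 − (-0.5828)) = 0.384.
μ = 4.883 − (-0.5828)·0.384 = 5.107.
E[T] = exp(μ + σ²/2) = exp(5.107 + 0.0739) = 178 ng/mL.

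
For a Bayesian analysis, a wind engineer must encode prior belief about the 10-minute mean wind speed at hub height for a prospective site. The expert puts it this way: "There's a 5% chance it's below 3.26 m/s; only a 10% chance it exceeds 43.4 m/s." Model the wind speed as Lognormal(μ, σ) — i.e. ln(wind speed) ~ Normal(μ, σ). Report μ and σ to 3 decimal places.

If T ~ Lognormal(μ,σ) then ln T ~ Normal(μ,σ), so the p-quantile of ln T is μ + z_p·σ.
ln(3.26) = 1.182 and ln(43.4) = 3.77; z_{0.05} = -1.645, z_{0.9} = 1.282.
σ = (3.77 − 1.182)/(1.282 − (-1.645)) = 0.885.
μ = 1.182 − (-1.645)·0.885 = 2.637.

μ ≈ 2.637, σ ≈ 0.885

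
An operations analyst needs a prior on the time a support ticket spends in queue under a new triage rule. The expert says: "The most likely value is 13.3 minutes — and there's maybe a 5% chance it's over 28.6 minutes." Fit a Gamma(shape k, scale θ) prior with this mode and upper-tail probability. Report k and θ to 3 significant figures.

k ≈ 5.7, θ ≈ 2.83

Gamma(k,θ) with k>1 has mode (k−1)θ, so θ = 13.3/(k−1).
Need P(X < 28.6) = 0.95 with θ tied to k this way. Start at k = 2, θ = 13.3: P(X<28.6) ≈ 0.633.
Too low — raise k to concentrate. Iterating converges to k ≈ 5.7.
Then θ = 13.3/(5.7−1) ≈ 2.83.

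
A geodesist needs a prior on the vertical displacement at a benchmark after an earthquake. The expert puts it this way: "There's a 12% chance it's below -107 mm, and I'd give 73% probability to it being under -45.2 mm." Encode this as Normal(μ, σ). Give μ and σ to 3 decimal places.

μ = -66.383, σ = 34.568

For Normal(μ,σ), the p-quantile is μ + z_p·σ. Here z_{0.12} = -1.175, z_{0.73} = 0.6128.
So -107 = μ − 1.175σ and -45.2 = μ + 0.6128σ.
Subtracting: σ = (-45.2 − -107)/(0.6128 − (-1.175)) = 34.568.
Then μ = -107 − (-1.175)·34.568 = -66.383.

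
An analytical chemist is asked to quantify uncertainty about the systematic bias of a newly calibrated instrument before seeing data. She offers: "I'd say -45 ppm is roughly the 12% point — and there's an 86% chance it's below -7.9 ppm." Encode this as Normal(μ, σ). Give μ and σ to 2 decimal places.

For Normal(μ,σ), the p-quantile is μ + z_p·σ. Here z_{0.12} = -1.175, z_{0.86} = 1.08.
So -45 = μ − 1.175σ and -7.9 = μ + 1.08σ.
Subtracting: σ = (-7.9 − -45)/(1.08 − (-1.175)) = 16.45.
Then μ = -45 − (-1.175)·16.45 = -25.67.

μ = -25.67, σ = 16.45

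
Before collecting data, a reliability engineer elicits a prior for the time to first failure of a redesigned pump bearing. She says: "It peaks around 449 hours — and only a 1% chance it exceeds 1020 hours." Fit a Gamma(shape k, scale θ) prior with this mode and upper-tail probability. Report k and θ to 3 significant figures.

k ≈ 8.11, θ ≈ 63.1

Gamma(k,θ) with k>1 has mode (k−1)θ, so θ = 449/(k−1).
Need P(X < 1020) = 0.99 with θ tied to k this way. Start at k = 2, θ = 449: P(X<1020) ≈ 0.663.
Too low — raise k to concentrate. Iterating converges to k ≈ 8.11.
Then θ = 449/(8.11−1) ≈ 63.1.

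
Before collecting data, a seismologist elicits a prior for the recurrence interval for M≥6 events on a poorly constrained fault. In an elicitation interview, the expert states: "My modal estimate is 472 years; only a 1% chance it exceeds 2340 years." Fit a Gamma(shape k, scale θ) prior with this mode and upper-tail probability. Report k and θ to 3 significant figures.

k ≈ 2.53, θ ≈ 308

Gamma(k,θ) with k>1 has mode (k−1)θ, so θ = 472/(k−1).
Need P(X < 2340) = 0.99 with θ tied to k this way. Start at k = 2, θ = 472: P(X<2340) ≈ 0.958.
Too low — raise k to concentrate. Iterating converges to k ≈ 2.53.
Then θ = 472/(2.53−1) ≈ 308.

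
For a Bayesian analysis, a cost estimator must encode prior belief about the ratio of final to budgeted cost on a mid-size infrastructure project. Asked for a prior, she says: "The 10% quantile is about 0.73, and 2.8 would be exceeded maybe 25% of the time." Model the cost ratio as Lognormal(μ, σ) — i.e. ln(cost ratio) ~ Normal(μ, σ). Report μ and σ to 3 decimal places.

μ ≈ 0.566, σ ≈ 0.687

If T ~ Lognormal(μ,σ) then ln T ~ Normal(μ,σ), so the p-quantile of ln T is μ + z_p·σ.
ln(0.73) = -0.3147 and ln(2.8) = 1.03; z_{0.1} = -1.282, z_{0.75} = 0.6745.
σ = (1.03 − -0.3147)/(0.6745 − (-1.282)) = 0.687.
μ = -0.3147 − (-1.282)·0.687 = 0.566.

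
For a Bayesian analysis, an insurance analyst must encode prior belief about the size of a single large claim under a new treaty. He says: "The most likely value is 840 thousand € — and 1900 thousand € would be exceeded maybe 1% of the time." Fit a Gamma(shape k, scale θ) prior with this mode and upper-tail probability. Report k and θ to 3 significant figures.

Gamma(k,θ) with k>1 has mode (k−1)θ, so θ = 840/(k−1).
Need P(X < 1900) = 0.99 with θ tied to k this way. Start at k = 2, θ = 840: P(X<1900) ≈ 0.660.
Too low — raise k to concentrate. Iterating converges to k ≈ 8.2.
Then θ = 840/(8.2−1) ≈ 117.

k ≈ 8.2, θ ≈ 117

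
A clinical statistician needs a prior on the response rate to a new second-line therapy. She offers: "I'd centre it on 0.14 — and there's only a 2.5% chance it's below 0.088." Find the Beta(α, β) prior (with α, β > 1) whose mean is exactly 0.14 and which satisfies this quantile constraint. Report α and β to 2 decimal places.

α ≈ 19.75, β ≈ 121.30

With mean 0.14 fixed, write α = 0.14s, β = 0.86s where s = α+β.
Need P(θ < 0.088) = 0.025 under Beta(0.14s, 0.86s). Normal approximation: (q−m)/√(m(1−m)/s) ≈ z_{0.025} = -1.96, so s ≈ 0.14·0.86·(-1.96)²/(0.088−0.14)² = 171.0.
At s = 171.0: P(θ<0.088) ≈ 0.015. Adjusting to match 0.025 gives s ≈ 141.05.
So α = 0.14·141.05 ≈ 19.75, β = 0.86·141.05 ≈ 121.30.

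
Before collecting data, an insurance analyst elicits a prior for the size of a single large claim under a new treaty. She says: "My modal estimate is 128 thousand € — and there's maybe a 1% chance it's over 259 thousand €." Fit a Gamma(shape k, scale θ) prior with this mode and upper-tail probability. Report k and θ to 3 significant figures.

k ≈ 10.9, θ ≈ 13

Gamma(k,θ) with k>1 has mode (k−1)θ, so θ = 128/(k−1).
Need P(X < 259) = 0.99 with θ tied to k this way. Start at k = 2, θ = 128: P(X<259) ≈ 0.600.
Too low — raise k to concentrate. Iterating converges to k ≈ 10.9.
Then θ = 128/(10.9−1) ≈ 13.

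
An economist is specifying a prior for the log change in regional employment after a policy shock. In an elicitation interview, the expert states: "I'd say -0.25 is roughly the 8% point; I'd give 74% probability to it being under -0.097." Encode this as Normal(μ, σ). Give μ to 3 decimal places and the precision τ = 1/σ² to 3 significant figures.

μ = -0.145, τ = 179

The p-quantile of Normal(μ,σ) is μ + z_p·σ, with z_{0.08} = -1.405 and z_{0.74} = 0.6433.
Eliminate σ: μ = (z₂·x₁ − z₁·x₂)/(z₂ − z₁) = (0.6433·-0.25 − (-1.405)·-0.097)/2.048 = -0.145.
Then σ = (x₂ − x₁)/(z₂ − z₁) = (-0.097 − -0.25)/2.048 = 0.075.
Precision τ = 1/σ² = 1/0.07469² = 179.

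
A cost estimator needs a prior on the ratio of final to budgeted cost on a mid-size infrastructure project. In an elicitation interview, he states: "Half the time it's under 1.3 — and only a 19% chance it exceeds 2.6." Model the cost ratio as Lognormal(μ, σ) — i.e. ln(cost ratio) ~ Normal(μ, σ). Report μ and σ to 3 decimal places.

μ ≈ 0.262, σ ≈ 0.790

If T ~ Lognormal(μ,σ) then ln T ~ Normal(μ,σ), so the p-quantile of ln T is μ + z_p·σ.
ln(1.3) = 0.2624 and ln(2.6) = 0.9555; z_{0.5} = 0, z_{0.81} = 0.8779.
σ = (0.9555 − 0.2624)/(0.8779 − (0)) = 0.790.
μ = 0.2624 − (0)·0.790 = 0.262.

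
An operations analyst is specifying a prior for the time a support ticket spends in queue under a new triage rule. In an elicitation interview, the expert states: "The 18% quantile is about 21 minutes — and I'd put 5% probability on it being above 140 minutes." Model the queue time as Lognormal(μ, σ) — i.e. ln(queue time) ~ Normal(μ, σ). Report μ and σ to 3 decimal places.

μ ≈ 3.723, σ ≈ 0.741

If T ~ Lognormal(μ,σ) then ln T ~ Normal(μ,σ), so the p-quantile of ln T is μ + z_p·σ.
ln(21) = 3.045 and ln(140) = 4.942; z_{0.18} = -0.9154, z_{0.95} = 1.645.
σ = (4.942 − 3.045)/(1.645 − (-0.9154)) = 0.741.
μ = 3.045 − (-0.9154)·0.741 = 3.723.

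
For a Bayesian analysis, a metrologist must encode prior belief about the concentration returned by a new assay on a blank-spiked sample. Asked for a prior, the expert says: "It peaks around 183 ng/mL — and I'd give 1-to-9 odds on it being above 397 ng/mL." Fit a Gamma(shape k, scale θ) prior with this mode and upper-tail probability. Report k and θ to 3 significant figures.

Gamma(k,θ) with k>1 has mode (k−1)θ, so θ = 183/(k−1).
Need P(X < 397) = 0.9 with θ tied to k this way. Start at k = 2, θ = 183: P(X<397) ≈ 0.638.
Too low — raise k to concentrate. Iterating converges to k ≈ 4.21.
Then θ = 183/(4.21−1) ≈ 57.1.

k ≈ 4.21, θ ≈ 57.1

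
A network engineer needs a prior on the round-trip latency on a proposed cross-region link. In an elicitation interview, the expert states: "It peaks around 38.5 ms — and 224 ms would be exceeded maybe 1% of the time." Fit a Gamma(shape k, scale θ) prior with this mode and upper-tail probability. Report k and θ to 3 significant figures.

k ≈ 2.21, θ ≈ 31.9

Gamma(k,θ) with k>1 has mode (k−1)θ, so θ = 38.5/(k−1).
Need P(X < 224) = 0.99 with θ tied to k this way. Start at k = 2, θ = 38.5: P(X<224) ≈ 0.980.
Too low — raise k to concentrate. Iterating converges to k ≈ 2.21.
Then θ = 38.5/(2.21−1) ≈ 31.9.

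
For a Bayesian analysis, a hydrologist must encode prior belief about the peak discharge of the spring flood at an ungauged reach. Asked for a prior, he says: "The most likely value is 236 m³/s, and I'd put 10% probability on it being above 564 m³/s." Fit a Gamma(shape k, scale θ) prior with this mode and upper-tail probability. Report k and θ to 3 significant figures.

k ≈ 3.53, θ ≈ 93.2

Gamma(k,θ) with k>1 has mode (k−1)θ, so θ = 236/(k−1).
Need P(X < 564) = 0.9 with θ tied to k this way. Start at k = 2, θ = 236: P(X<564) ≈ 0.689.
Too low — raise k to concentrate. Iterating converges to k ≈ 3.53.
Then θ = 236/(3.53−1) ≈ 93.2.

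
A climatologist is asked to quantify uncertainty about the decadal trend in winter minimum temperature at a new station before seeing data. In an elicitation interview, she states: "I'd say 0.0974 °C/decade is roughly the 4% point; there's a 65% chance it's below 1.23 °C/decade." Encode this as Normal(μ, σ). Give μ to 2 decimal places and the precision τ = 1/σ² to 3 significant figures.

μ = 1.03, τ = 3.56

For Normal(μ,σ), the p-quantile is μ + z_p·σ. Here z_{0.04} = -1.751, z_{0.65} = 0.3853.
So 0.0974 = μ − 1.751σ and 1.23 = μ + 0.3853σ.
Subtracting: σ = (1.23 − 0.0974)/(0.3853 − (-1.751)) = 0.53.
Then μ = 0.0974 − (-1.751)·0.53 = 1.03.
Precision τ = 1/σ² = 1/0.5302² = 3.56.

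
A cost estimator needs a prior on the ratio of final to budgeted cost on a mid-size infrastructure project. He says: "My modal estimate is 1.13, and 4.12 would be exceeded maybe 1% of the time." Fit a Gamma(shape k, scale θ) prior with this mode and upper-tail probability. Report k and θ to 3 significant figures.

Gamma(k,θ) with k>1 has mode (k−1)θ, so θ = 1.13/(k−1).
Need P(X < 4.12) = 0.99 with θ tied to k this way. Start at k = 2, θ = 1.13: P(X<4.12) ≈ 0.879.
Too low — raise k to concentrate. Iterating converges to k ≈ 3.56.
Then θ = 1.13/(3.56−1) ≈ 0.441.

k ≈ 3.56, θ ≈ 0.441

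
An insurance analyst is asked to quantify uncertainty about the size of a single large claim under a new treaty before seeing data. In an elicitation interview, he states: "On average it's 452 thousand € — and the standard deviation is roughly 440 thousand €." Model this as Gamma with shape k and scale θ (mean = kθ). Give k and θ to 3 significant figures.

k ≈ 1.06, θ ≈ 428

For Gamma(k, scale θ): mean = kθ, variance = kθ², so CV = 1/√k.
CV = SD/mean = 440/452 = 0.9735, hence k = 1/CV² = 1.06.
Then θ = mean/k = 452/1.06 = 428.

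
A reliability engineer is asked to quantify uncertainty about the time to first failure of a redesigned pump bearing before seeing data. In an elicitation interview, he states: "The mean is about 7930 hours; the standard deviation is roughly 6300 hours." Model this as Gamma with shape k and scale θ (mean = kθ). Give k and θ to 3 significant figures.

For Gamma(k, scale θ): mean = kθ, variance = kθ², so CV = 1/√k.
CV = SD/mean = 6300/7930 = 0.7945, hence k = 1/CV² = 1.58.
Then θ = mean/k = 7930/1.58 = 5010.

k ≈ 1.58, θ ≈ 5010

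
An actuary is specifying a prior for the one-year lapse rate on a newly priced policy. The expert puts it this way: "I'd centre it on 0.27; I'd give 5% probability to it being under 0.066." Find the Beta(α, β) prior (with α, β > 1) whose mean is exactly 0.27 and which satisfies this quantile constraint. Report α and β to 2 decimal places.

With mean 0.27 fixed, write α = 0.27s, β = 0.73s where s = α+β.
Need P(θ < 0.066) = 0.05 under Beta(0.27s, 0.73s). Normal approximation: (q−m)/√(m(1−m)/s) ≈ z_{0.05} = -1.64, so s ≈ 0.27·0.73·(-1.64)²/(0.066−0.27)² = 12.8.
At s = 12.8: P(θ<0.066) ≈ 0.017. Adjusting to match 0.05 gives s ≈ 8.26.
So α = 0.27·8.26 ≈ 2.23, β = 0.73·8.26 ≈ 6.03.

α ≈ 2.23, β ≈ 6.03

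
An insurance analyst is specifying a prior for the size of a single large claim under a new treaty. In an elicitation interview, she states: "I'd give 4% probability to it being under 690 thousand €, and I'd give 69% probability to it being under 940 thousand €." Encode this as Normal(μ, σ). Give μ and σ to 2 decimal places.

For Normal(μ,σ), the p-quantile is μ + z_p·σ. Here z_{0.04} = -1.751, z_{0.69} = 0.4959.
So 690 = μ − 1.751σ and 940 = μ + 0.4959σ.
Subtracting: σ = (940 − 690)/(0.4959 − (-1.751)) = 111.28.
Then μ = 690 − (-1.751)·111.28 = 884.82.

μ = 884.82, σ = 111.28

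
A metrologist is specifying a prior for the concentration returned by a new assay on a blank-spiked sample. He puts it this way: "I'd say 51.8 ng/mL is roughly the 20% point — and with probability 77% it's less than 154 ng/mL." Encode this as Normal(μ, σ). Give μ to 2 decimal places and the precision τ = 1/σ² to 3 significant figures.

The p-quantile of Normal(μ,σ) is μ + z_p·σ, with z_{0.2} = -0.8416 and z_{0.77} = 0.7388.
Eliminate σ: μ = (z₂·x₁ − z₁·x₂)/(z₂ − z₁) = (0.7388·51.8 − (-0.8416)·154)/1.58 = 106.22.
Then σ = (x₂ − x₁)/(z₂ − z₁) = (154 − 51.8)/1.58 = 64.66.
Precision τ = 1/σ² = 1/64.66² = 0.000239.

μ = 106.22, τ = 0.000239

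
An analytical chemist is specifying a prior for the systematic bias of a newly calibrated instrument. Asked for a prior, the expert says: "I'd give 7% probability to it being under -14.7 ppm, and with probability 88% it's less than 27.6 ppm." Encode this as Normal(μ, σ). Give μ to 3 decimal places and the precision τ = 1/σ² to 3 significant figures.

For Normal(μ,σ), the p-quantile is μ + z_p·σ. Here z_{0.07} = -1.476, z_{0.88} = 1.175.
So -14.7 = μ − 1.476σ and 27.6 = μ + 1.175σ.
Subtracting: σ = (27.6 − -14.7)/(1.175 − (-1.476)) = 15.958.
Then μ = -14.7 − (-1.476)·15.958 = 8.850.
Precision τ = 1/σ² = 1/15.96² = 0.00393.

μ = 8.850, τ = 0.00393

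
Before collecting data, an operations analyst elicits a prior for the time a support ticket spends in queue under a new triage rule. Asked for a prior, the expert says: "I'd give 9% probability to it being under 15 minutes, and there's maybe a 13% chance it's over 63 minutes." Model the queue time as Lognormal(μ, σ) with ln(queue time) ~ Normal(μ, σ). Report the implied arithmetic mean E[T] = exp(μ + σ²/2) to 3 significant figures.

If T ~ Lognormal(μ,σ) then ln T ~ Normal(μ,σ), so the p-quantile of ln T is μ + z_p·σ.
ln(15) = 2.708 and ln(63) = 4.143; z_{0.09} = -1.341, z_{0.87} = 1.126.
σ = (4.143 − 2.708)/(1.126 − (-1.341)) = 0.582.
μ = 2.708 − (-1.341)·0.582 = 3.488.
E[T] = exp(μ + σ²/2) = exp(3.488 + 0.1692) = 38.7 minutes.

E[T] ≈ 38.7 minutes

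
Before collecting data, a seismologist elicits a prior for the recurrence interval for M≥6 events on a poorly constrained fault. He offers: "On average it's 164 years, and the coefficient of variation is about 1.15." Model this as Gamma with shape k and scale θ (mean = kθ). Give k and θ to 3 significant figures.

For Gamma(k, scale θ): mean = kθ, variance = kθ², so CV = 1/√k.
CV = 1.15, hence k = 1/CV² = 0.756.
Then θ = mean/k = 164/0.756 = 217.

k ≈ 0.756, θ ≈ 217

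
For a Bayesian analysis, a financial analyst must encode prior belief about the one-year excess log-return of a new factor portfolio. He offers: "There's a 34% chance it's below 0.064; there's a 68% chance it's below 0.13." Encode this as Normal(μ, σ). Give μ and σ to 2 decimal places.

For Normal(μ,σ), the p-quantile is μ + z_p·σ. Here z_{0.34} = -0.4125, z_{0.68} = 0.4677.
So 0.064 = μ − 0.4125σ and 0.13 = μ + 0.4677σ.
Subtracting: σ = (0.13 − 0.064)/(0.4677 − (-0.4125)) = 0.07.
Then μ = 0.064 − (-0.4125)·0.07 = 0.09.

μ = 0.09, σ = 0.07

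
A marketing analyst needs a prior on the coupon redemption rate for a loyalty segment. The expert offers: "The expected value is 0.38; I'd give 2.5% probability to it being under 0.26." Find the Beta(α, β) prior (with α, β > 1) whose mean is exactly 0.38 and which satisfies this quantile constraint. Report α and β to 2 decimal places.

With mean 0.38 fixed, write α = 0.38s, β = 0.62s where s = α+β.
Need P(θ < 0.26) = 0.025 under Beta(0.38s, 0.62s). Normal approximation: (q−m)/√(m(1−m)/s) ≈ z_{0.025} = -1.96, so s ≈ 0.38·0.62·(-1.96)²/(0.26−0.38)² = 62.9.
At s = 62.9: P(θ<0.26) ≈ 0.020. Adjusting to match 0.025 gives s ≈ 57.41.
So α = 0.38·57.41 ≈ 21.81, β = 0.62·57.41 ≈ 35.59.

α ≈ 21.81, β ≈ 35.59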